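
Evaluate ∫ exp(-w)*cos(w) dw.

Let I denote the integral. Integrate by parts with u = cos(w), dv = exp(-w) dw, so v = -exp(-w): I = -exp(-w)*cos(w) − ∫ exp(-w)*sin(w) dw.
Apply parts again with u = sin(w), dv = exp(-w) dw: ∫ exp(-w)*sin(w) dw = -exp(-w)*sin(w) + I. Substituting back brings back I: I = exp(-w)*sin(w) - exp(-w)*cos(w) − I.
Solving for I: (1 + 1)·I equals the remaining terms, so I = (1/2)·(exp(-w)*sin(w) - exp(-w)*cos(w)).

exp(-w)*sin(w)/2 - exp(-w)*cos(w)/2 + C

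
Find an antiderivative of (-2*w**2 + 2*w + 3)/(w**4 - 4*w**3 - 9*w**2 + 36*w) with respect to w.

log(w)/12 - 3*log(w - 4)/4 + log(w - 3)/2 + log(w + 3)/6 + C

Factor the denominator: w*(w - 4)*(w - 3)*(w + 3).
Partial-fraction decomposition: 1/(6*(w + 3)) + 1/(2*(w - 3)) - 3/(4*(w - 4)) + 1/(12*w).
Integrate each term: A/(w−a) contributes A·log|w−a|.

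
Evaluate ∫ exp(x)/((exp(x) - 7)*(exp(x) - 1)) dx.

Let u = e^x, du = e^x dx.
The integral becomes ∫ du/((u-7)(u-1)); decompose into partial fractions.

log(exp(x) - 7)/6 - log(exp(x) - 1)/6 + C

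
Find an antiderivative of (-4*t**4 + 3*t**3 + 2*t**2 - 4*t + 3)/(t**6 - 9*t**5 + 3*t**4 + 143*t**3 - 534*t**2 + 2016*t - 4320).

-299*log(t - 6)/132 + 138601*log(t - 4)/67500 + 467*log(t + 5)/5049 + 3803*log(t**2 + 9)/63750 + 118*atan(t/3)/10625 - 271/(150*t - 600) + C

Factor the denominator: (t - 6)*(t - 4)**2*(t + 5)*(t**2 + 9).
Partial-fraction decomposition: (3803*t + 1062)/(31875*(t**2 + 9)) + 467/(5049*(t + 5)) + 138601/(67500*(t - 4)) + 271/(150*(t - 4)**2) - 299/(132*(t - 6)).
Integrate each term; A/(t−a) gives A·log|t−a|; the (Bt+D)/(t²+p²) term gives a log and an atan.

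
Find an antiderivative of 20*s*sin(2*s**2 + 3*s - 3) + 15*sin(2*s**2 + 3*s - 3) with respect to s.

-5*cos(2*s**2 + 3*s - 3) + C

Let u = 2*s**2 + 3*s - 3, so du = (4*s + 3) ds.
Rewriting, the integral becomes 5·∫ sin(u) du = 5·-cos(u).
Substituting back, u = 2*s**2 + 3*s - 3.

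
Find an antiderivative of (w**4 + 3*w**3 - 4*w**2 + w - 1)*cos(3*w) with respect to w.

w**4*sin(3*w)/3 + w**3*sin(3*w) + 4*w**3*cos(3*w)/9 - 16*w**2*sin(3*w)/9 + w**2*cos(3*w) - w*sin(3*w)/3 - 32*w*cos(3*w)/27 + 5*sin(3*w)/81 - cos(3*w)/9 + C

Use integration by parts with u = w**4 + 3*w**3 - 4*w**2 + w - 1, dv = cos(3*w) dw, so v = sin(3*w)/3.
Apply parts 4 times (tabular method): alternate signs, differentiate u down to 0, integrate dv up.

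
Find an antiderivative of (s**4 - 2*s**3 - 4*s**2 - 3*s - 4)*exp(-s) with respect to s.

Use integration by parts with u = s**4 - 2*s**3 - 4*s**2 - 3*s - 4, dv = exp(-s) ds, so v = -exp(-s).
Apply parts 4 times (tabular method): alternate signs, differentiate u down to 0, integrate dv up.

(-s**4 - 2*s**3 - 2*s**2 - s + 3)*exp(-s) + C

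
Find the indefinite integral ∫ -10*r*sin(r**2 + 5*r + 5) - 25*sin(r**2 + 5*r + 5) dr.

5*cos(r**2 + 5*r + 5) + C

Let u = r**2 + 5*r + 5, so du = (2*r + 5) dr.
Rewriting, the integral becomes -5·∫ sin(u) du = -5·-cos(u).
Substituting back, u = r**2 + 5*r + 5.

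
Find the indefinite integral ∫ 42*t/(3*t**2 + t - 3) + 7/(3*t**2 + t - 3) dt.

7*log(3*t**2 + t - 3) + C

Let u = 3*t**2 + t - 3, so du = (6*t + 1) dt.
Rewriting, the integral becomes 7·∫ 1/u du = 7·log(u).
Substituting back, u = 3*t**2 + t - 3.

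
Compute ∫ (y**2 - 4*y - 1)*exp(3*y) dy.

Use integration by parts with u = y**2 - 4*y - 1, dv = exp(3*y) dy, so v = exp(3*y)/3.
Apply parts 2 times (tabular method): alternate signs, differentiate u down to 0, integrate dv up.

(9*y**2 - 42*y + 5)*exp(3*y)/27 + C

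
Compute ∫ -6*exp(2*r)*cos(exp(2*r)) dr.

Let u = exp(2*r), so du = (2*exp(2*r)) dr.
Rewriting, the integral becomes -3·∫ cos(u) du = -3·sin(u).
Substituting back, u = exp(2*r).

-3*sin(exp(2*r)) + C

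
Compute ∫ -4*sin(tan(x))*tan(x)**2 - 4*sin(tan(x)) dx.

4*cos(tan(x)) + C

Let u = tan(x), so du = (tan(x)**2 + 1) dx.
Rewriting, the integral becomes -4·∫ sin(u) du = -4·-cos(u).
Substituting back, u = tan(x).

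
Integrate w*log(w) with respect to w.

Use integration by parts with u = log(w), dv = w dw.
Then du = 1/w dw and v = w**2/2.

w**2*log(w)/2 - w**2/4 + C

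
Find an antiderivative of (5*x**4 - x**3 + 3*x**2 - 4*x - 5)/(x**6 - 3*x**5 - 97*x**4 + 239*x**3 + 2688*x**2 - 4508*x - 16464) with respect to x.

Factor the denominator: (x - 7)**2*(x - 4)*(x + 2)*(x + 6)*(x + 7).
Partial-fraction decomposition: -569/(490*(x + 7)) + 6823/(6760*(x + 6)) - 103/(9720*(x + 2)) + 113/(540*(x - 4)) - 188179/(4024566*(x - 7)) + 5888/(2457*(x - 7)**2).
Integrate each term; A/(x−a) gives A·log|x−a|; A/(x−a)² gives −A/(x−a).

-188179*log(x - 7)/4024566 + 113*log(x - 4)/540 - 103*log(x + 2)/9720 + 6823*log(x + 6)/6760 - 569*log(x + 7)/490 - 5888/(2457*x - 17199) + C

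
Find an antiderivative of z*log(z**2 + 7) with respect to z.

Let u = z**2 + 7, so du = (2*z) dz.
The integral becomes (1/2)·∫ log(u) du; integrate by parts with u′=log(u), dv′=du.

z**2*log(z**2 + 7)/2 - z**2/2 + 7*log(z**2 + 7)/2 + C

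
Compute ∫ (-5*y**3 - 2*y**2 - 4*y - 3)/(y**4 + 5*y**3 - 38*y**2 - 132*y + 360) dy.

-698*log(y - 5)/363 + 59*log(y - 2)/192 - 26209*log(y + 6)/7744 - 1029/(88*y + 528) + C

Factor the denominator: (y - 5)*(y - 2)*(y + 6)**2.
Partial-fraction decomposition: -26209/(7744*(y + 6)) + 1029/(88*(y + 6)**2) + 59/(192*(y - 2)) - 698/(363*(y - 5)).
Integrate each term; A/(y−a) gives A·log|y−a|; A/(y−a)² gives −A/(y−a).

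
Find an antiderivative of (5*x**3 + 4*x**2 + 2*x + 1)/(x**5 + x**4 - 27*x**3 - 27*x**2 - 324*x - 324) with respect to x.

Factor the denominator: (x - 6)*(x + 1)*(x + 6)*(x**2 + 9).
Partial-fraction decomposition: (4*x + 211)/(225*(x**2 + 9)) - 947/(2700*(x + 6)) + 1/(175*(x + 1)) + 1237/(3780*(x - 6)).
Integrate each term; A/(x−a) gives A·log|x−a|; the (Bx+D)/(x²+p²) term gives a log and an atan.

1237*log(x - 6)/3780 + log(x + 1)/175 - 947*log(x + 6)/2700 + 2*log(x**2 + 9)/225 + 211*atan(x/3)/675 + C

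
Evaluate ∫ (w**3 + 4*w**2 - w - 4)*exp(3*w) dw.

(w**3 + 3*w**2 - 3*w - 3)*exp(3*w)/3 + C

Use integration by parts with u = w**3 + 4*w**2 - w - 4, dv = exp(3*w) dw, so v = exp(3*w)/3.
Apply parts 3 times (tabular method): alternate signs, differentiate u down to 0, integrate dv up.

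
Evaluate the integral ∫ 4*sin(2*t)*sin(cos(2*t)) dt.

2*cos(cos(2*t)) + C

Let u = cos(2*t), so du = (-2*sin(2*t)) dt.
Rewriting, the integral becomes -2·∫ sin(u) du = -2·-cos(u).
Substituting back, u = cos(2*t).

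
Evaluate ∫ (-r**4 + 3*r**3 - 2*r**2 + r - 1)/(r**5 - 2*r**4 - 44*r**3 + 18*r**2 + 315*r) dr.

Factor the denominator: r*(r - 7)*(r - 3)*(r + 3)*(r + 5).
Partial-fraction decomposition: -11/(10*(r + 5)) + 23/(45*(r + 3)) + 1/(36*(r - 3)) - 61/(140*(r - 7)) - 1/(315*r).
Integrate each term: A/(r−a) contributes A·log|r−a|.

-log(r)/315 - 61*log(r - 7)/140 + log(r - 3)/36 + 23*log(r + 3)/45 - 11*log(r + 5)/10 + C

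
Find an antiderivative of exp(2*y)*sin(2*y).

Let I denote the integral. Integrate by parts with u = sin(2*y), dv = exp(2*y) dy, so v = exp(2*y)/2: I = exp(2*y)*sin(2*y)/2 − ∫ exp(2*y)*cos(2*y) dy.
Apply parts again with u = cos(2*y), dv = exp(2*y) dy: ∫ exp(2*y)*cos(2*y) dy = exp(2*y)*cos(2*y)/2 + I. Substituting back brings back I: I = exp(2*y)*sin(2*y)/2 - exp(2*y)*cos(2*y)/2 − I.
Solving for I: (1 + 1)·I equals the remaining terms, so I = (1/2)·(exp(2*y)*sin(2*y)/2 - exp(2*y)*cos(2*y)/2).

exp(2*y)*sin(2*y)/4 - exp(2*y)*cos(2*y)/4 + C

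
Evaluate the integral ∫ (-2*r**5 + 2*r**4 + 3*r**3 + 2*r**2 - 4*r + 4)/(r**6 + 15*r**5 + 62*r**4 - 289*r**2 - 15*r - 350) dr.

Factor the denominator: (r - 2)*(r + 5)**2*(r + 7)*(r**2 + 1).
Partial-fraction decomposition: (381*r - 137)/(16900*(r**2 + 1)) - 37517/(1800*(r + 7)) + 1246923/(66248*(r + 5)) - 7199/(364*(r + 5)**2) - 4/(2205*(r - 2)).
Integrate each term; A/(r−a) gives A·log|r−a|; the (Br+D)/(r²+p²) term gives a log and an atan.

-4*log(r - 2)/2205 + 1246923*log(r + 5)/66248 - 37517*log(r + 7)/1800 + 381*log(r**2 + 1)/33800 - 137*atan(r)/16900 + 7199/(364*r + 1820) + C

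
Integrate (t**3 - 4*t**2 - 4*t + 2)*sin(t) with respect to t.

-t**3*cos(t) + 3*t**2*sin(t) + 4*t**2*cos(t) - 8*t*sin(t) + 10*t*cos(t) - 10*sin(t) - 10*cos(t) + C

Use integration by parts with u = t**3 - 4*t**2 - 4*t + 2, dv = sin(t) dt, so v = -cos(t).
Apply parts 3 times (tabular method): alternate signs, differentiate u down to 0, integrate dv up.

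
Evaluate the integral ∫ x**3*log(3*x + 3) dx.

Use integration by parts with u = log(3*x + 3), dv = x**3 dx.
Then du = 3/(3*x + 3) dx and v = x**4/4.

x**4*log(3*x + 3)/4 - x**4/16 + x**3/12 - x**2/8 + x/4 - log(x + 1)/4 + C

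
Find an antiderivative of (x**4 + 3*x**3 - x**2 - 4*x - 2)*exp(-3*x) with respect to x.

Use integration by parts with u = x**4 + 3*x**3 - x**2 - 4*x - 2, dv = exp(-3*x) dx, so v = -exp(-3*x)/3.
Apply parts 4 times (tabular method): alternate signs, differentiate u down to 0, integrate dv up.

(-27*x**4 - 117*x**3 - 90*x**2 + 48*x + 70)*exp(-3*x)/81 + C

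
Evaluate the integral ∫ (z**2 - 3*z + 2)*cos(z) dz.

Use integration by parts with u = z**2 - 3*z + 2, dv = cos(z) dz, so v = sin(z).
Apply parts 2 times (tabular method): alternate signs, differentiate u down to 0, integrate dv up.

z**2*sin(z) - 3*z*sin(z) + 2*z*cos(z) - 3*cos(z) + C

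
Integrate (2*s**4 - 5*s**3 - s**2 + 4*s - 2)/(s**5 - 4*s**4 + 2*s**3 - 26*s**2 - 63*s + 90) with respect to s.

Factor the denominator: (s - 5)*(s - 1)*(s + 2)*(s**2 + 9).
Partial-fraction decomposition: (2479*s + 359)/(2210*(s**2 + 9)) + 58/(273*(s + 2)) + 1/(60*(s - 1)) + 309/(476*(s - 5)).
Integrate each term; A/(s−a) gives A·log|s−a|; the (Bs+D)/(s²+p²) term gives a log and an atan.

309*log(s - 5)/476 + log(s - 1)/60 + 58*log(s + 2)/273 + 2479*log(s**2 + 9)/4420 + 359*atan(s/3)/6630 + C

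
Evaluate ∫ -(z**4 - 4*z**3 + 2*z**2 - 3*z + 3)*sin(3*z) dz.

z**4*cos(3*z)/3 - 4*z**3*sin(3*z)/9 - 4*z**3*cos(3*z)/3 + 4*z**2*sin(3*z)/3 + 2*z**2*cos(3*z)/9 - 4*z*sin(3*z)/27 - z*cos(3*z)/9 + sin(3*z)/27 + 77*cos(3*z)/81 + C

Use integration by parts with u = z**4 - 4*z**3 + 2*z**2 - 3*z + 3, dv = -sin(3*z) dz, so v = cos(3*z)/3.
Apply parts 4 times (tabular method): alternate signs, differentiate u down to 0, integrate dv up.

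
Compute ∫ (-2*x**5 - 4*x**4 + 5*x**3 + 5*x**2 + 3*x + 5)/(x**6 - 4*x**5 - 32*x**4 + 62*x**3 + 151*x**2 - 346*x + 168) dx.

-1718*log(x - 7)/825 + 19*log(x - 2)/50 + 53*log(x - 1)/600 + 17*log(x + 3)/200 - 259*log(x + 4)/550 - 1/(10*x - 10) + C

Factor the denominator: (x - 7)*(x - 2)*(x - 1)**2*(x + 3)*(x + 4).
Partial-fraction decomposition: -259/(550*(x + 4)) + 17/(200*(x + 3)) + 53/(600*(x - 1)) + 1/(10*(x - 1)**2) + 19/(50*(x - 2)) - 1718/(825*(x - 7)).
Integrate each term; A/(x−a) gives A·log|x−a|; A/(x−a)² gives −A/(x−a).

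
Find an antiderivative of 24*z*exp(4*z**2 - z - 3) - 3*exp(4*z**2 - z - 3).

3*exp(4*z**2 - z - 3) + C

Let u = 4*z**2 - z - 3, so du = (8*z - 1) dz.
Rewriting, the integral becomes 3·∫ e^u du = 3·e^u.
Substituting back, u = 4*z**2 - z - 3.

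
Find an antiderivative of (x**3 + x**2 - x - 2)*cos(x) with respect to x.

x**3*sin(x) + x**2*sin(x) + 3*x**2*cos(x) - 7*x*sin(x) + 2*x*cos(x) - 4*sin(x) - 7*cos(x) + C

Use integration by parts with u = x**3 + x**2 - x - 2, dv = cos(x) dx, so v = sin(x).
Apply parts 3 times (tabular method): alternate signs, differentiate u down to 0, integrate dv up.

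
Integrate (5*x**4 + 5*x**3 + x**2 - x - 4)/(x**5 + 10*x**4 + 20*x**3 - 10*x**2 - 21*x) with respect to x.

Factor the denominator: x*(x - 1)*(x + 1)*(x + 3)*(x + 7).
Partial-fraction decomposition: 5171/(672*(x + 7)) - 139/(48*(x + 3)) - 1/(12*(x + 1)) + 3/(32*(x - 1)) + 4/(21*x).
Integrate each term: A/(x−a) contributes A·log|x−a|.

4*log(x)/21 + 3*log(x - 1)/32 - log(x + 1)/12 - 139*log(x + 3)/48 + 5171*log(x + 7)/672 + C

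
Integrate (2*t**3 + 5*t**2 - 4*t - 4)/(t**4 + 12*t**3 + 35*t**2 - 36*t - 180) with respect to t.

Factor the denominator: (t - 2)*(t + 3)*(t + 5)*(t + 6).
Partial-fraction decomposition: 29/(3*(t + 6)) - 109/(14*(t + 5)) + 1/(30*(t + 3)) + 3/(35*(t - 2)).
Integrate each term: A/(t−a) contributes A·log|t−a|.

3*log(t - 2)/35 + log(t + 3)/30 - 109*log(t + 5)/14 + 29*log(t + 6)/3 + C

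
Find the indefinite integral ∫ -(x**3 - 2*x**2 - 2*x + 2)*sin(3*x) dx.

x**3*cos(3*x)/3 - x**2*sin(3*x)/3 - 2*x**2*cos(3*x)/3 + 4*x*sin(3*x)/9 - 8*x*cos(3*x)/9 + 8*sin(3*x)/27 + 22*cos(3*x)/27 + C

Use integration by parts with u = x**3 - 2*x**2 - 2*x + 2, dv = -sin(3*x) dx, so v = cos(3*x)/3.
Apply parts 3 times (tabular method): alternate signs, differentiate u down to 0, integrate dv up.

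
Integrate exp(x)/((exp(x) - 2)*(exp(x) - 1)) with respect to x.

Let u = e^x, du = e^x dx.
The integral becomes ∫ du/((u-2)(u-1)); decompose into partial fractions.

log(exp(x) - 2) - log(exp(x) - 1) + C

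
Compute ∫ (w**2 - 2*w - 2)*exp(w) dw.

Use integration by parts with u = w**2 - 2*w - 2, dv = exp(w) dw, so v = exp(w).
Apply parts 2 times (tabular method): alternate signs, differentiate u down to 0, integrate dv up.

(w**2 - 4*w + 2)*exp(w) + C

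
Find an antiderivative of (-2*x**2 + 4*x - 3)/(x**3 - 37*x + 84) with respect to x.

Factor the denominator: (x - 4)*(x - 3)*(x + 7).
Partial-fraction decomposition: -129/(110*(x + 7)) + 9/(10*(x - 3)) - 19/(11*(x - 4)).
Integrate each term: A/(x−a) contributes A·log|x−a|.

-19*log(x - 4)/11 + 9*log(x - 3)/10 - 129*log(x + 7)/110 + C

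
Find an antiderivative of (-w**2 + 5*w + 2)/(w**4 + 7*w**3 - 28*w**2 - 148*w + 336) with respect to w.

3*log(w - 4)/110 - log(w - 2)/18 - 4*log(w + 6)/5 + 82*log(w + 7)/99 + C

Factor the denominator: (w - 4)*(w - 2)*(w + 6)*(w + 7).
Partial-fraction decomposition: 82/(99*(w + 7)) - 4/(5*(w + 6)) - 1/(18*(w - 2)) + 3/(110*(w - 4)).
Integrate each term: A/(w−a) contributes A·log|w−a|.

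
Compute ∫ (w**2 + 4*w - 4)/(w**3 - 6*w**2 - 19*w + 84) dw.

73*log(w - 7)/44 - 17*log(w - 3)/28 - 4*log(w + 4)/77 + C

Factor the denominator: (w - 7)*(w - 3)*(w + 4).
Partial-fraction decomposition: -4/(77*(w + 4)) - 17/(28*(w - 3)) + 73/(44*(w - 7)).
Integrate each term: A/(w−a) contributes A·log|w−a|.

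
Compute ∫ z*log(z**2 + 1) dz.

Let u = z**2 + 1, so du = (2*z) dz.
The integral becomes (1/2)·∫ log(u) du; integrate by parts with u′=log(u), dv′=du.

z**2*log(z**2 + 1)/2 - z**2/2 + log(z**2 + 1)/2 + C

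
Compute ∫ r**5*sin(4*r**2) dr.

-r**4*cos(4*r**2)/8 + r**2*sin(4*r**2)/16 + cos(4*r**2)/64 + C

Let u = r², du = 2r dr; rewrite as (1/2)∫ u^2·sin(4u) du.
Now integrate by parts 2 times.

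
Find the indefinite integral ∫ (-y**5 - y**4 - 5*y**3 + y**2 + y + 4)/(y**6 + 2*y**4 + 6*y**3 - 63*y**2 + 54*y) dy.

2*log(y)/27 - 3*log(y - 2)/5 + log(y - 1)/40 - 307*log(y + 3)/1080 - 29*log(y**2 + 9)/270 - 61*atan(y/3)/270 + C

Factor the denominator: y*(y - 2)*(y - 1)*(y + 3)*(y**2 + 9).
Partial-fraction decomposition: -(58*y + 183)/(270*(y**2 + 9)) - 307/(1080*(y + 3)) + 1/(40*(y - 1)) - 3/(5*(y - 2)) + 2/(27*y).
Integrate each term; A/(y−a) gives A·log|y−a|; the (By+D)/(y²+p²) term gives a log and an atan.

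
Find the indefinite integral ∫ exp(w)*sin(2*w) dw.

Let I denote the integral. Integrate by parts with u = sin(2*w), dv = exp(w) dw, so v = exp(w): I = exp(w)*sin(2*w) − 2·∫ exp(w)*cos(2*w) dw.
Apply parts again with u = cos(2*w), dv = exp(w) dw: ∫ exp(w)*cos(2*w) dw = exp(w)*cos(2*w) + 2·I. Substituting back brings back I: I = exp(w)*sin(2*w) - 2*exp(w)*cos(2*w) − 4·I.
Solving for I: (1 + 4)·I equals the remaining terms, so I = (1/5)·(exp(w)*sin(2*w) - 2*exp(w)*cos(2*w)).

exp(w)*sin(2*w)/5 - 2*exp(w)*cos(2*w)/5 + C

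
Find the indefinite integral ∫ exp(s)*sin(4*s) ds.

Let I denote the integral. Integrate by parts with u = sin(4*s), dv = exp(s) ds, so v = exp(s): I = exp(s)*sin(4*s) − 4·∫ exp(s)*cos(4*s) ds.
Apply parts again with u = cos(4*s), dv = exp(s) ds: ∫ exp(s)*cos(4*s) ds = exp(s)*cos(4*s) + 4·I. Substituting back brings back I: I = exp(s)*sin(4*s) - 4*exp(s)*cos(4*s) − 16·I.
Solving for I: (1 + 16)·I equals the remaining terms, so I = (1/17)·(exp(s)*sin(4*s) - 4*exp(s)*cos(4*s)).

exp(s)*sin(4*s)/17 - 4*exp(s)*cos(4*s)/17 + C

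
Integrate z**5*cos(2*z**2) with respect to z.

Let u = z², du = 2z dz; rewrite as (1/2)∫ u^2·cos(2u) du.
Now integrate by parts 2 times.

z**4*sin(2*z**2)/4 + z**2*cos(2*z**2)/4 - sin(2*z**2)/8 + C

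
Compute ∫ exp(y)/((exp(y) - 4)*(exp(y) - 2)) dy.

log(exp(y) - 4)/2 - log(exp(y) - 2)/2 + C

Let u = e^y, du = e^y dy.
The integral becomes ∫ du/((u-4)(u-2)); decompose into partial fractions.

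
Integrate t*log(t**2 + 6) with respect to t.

Let u = t**2 + 6, so du = (2*t) dt.
The integral becomes (1/2)·∫ log(u) du; integrate by parts with u′=log(u), dv′=du.

t**2*log(t**2 + 6)/2 - t**2/2 + 3*log(t**2 + 6) + C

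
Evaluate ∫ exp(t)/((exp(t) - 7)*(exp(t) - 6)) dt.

log(exp(t) - 7) - log(exp(t) - 6) + C

Let u = e^t, du = e^t dt.
The integral becomes ∫ du/((u-7)(u-6)); decompose into partial fractions.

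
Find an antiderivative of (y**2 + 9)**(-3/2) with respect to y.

Substitute y = 3·tan(θ), so dy = 3·sec(θ)^2 dθ and the radical becomes sqrt(y**2 + 9) = 3·sec(θ) by the Pythagorean identity.
Integrate the resulting trig expression in θ, then back-substitute tan(θ) = y/3, sec(θ) = sqrt(y**2 + 9)/3 (absorbing any constant into C).

y/(9*sqrt(y**2 + 9)) + C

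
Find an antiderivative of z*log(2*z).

z**2*(log(z) + log(2))/2 - z**2/4 + C

Use integration by parts with u = log(2*z), dv = z dz.
Then du = 1/z dz and v = z**2/2.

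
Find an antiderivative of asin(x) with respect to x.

Use integration by parts with u = arcsin(x), dv = dx.
Then du = 1/sqrt(-x**2 + 1) dx.

x*asin(x) + sqrt(-x**2 + 1) + C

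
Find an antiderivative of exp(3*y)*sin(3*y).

exp(3*y)*sin(3*y)/6 - exp(3*y)*cos(3*y)/6 + C

Let I denote the integral. Integrate by parts with u = sin(3*y), dv = exp(3*y) dy, so v = exp(3*y)/3: I = exp(3*y)*sin(3*y)/3 − ∫ exp(3*y)*cos(3*y) dy.
Apply parts again with u = cos(3*y), dv = exp(3*y) dy: ∫ exp(3*y)*cos(3*y) dy = exp(3*y)*cos(3*y)/3 + I. Substituting back brings back I: I = exp(3*y)*sin(3*y)/3 - exp(3*y)*cos(3*y)/3 − I.
Solving for I: (1 + 1)·I equals the remaining terms, so I = (1/2)·(exp(3*y)*sin(3*y)/3 - exp(3*y)*cos(3*y)/3).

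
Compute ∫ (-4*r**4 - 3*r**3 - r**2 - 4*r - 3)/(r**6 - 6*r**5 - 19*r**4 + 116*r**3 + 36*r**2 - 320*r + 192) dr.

Factor the denominator: (r - 6)*(r - 4)*(r - 1)**2*(r + 2)*(r + 4).
Partial-fraction decomposition: 167/(800*(r + 4)) - 13/(288*(r + 2)) - 31/(225*(r - 1)) - 1/(15*(r - 1)**2) + 139/(96*(r - 4)) - 1179/(800*(r - 6)).
Integrate each term; A/(r−a) gives A·log|r−a|; A/(r−a)² gives −A/(r−a).

-1179*log(r - 6)/800 + 139*log(r - 4)/96 - 31*log(r - 1)/225 - 13*log(r + 2)/288 + 167*log(r + 4)/800 + 1/(15*r - 15) + C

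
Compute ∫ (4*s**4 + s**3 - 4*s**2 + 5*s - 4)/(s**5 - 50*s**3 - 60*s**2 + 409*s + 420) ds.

4891*log(s - 7)/2112 - 163*log(s - 3)/448 - 5*log(s + 1)/192 - 872*log(s + 4)/231 + 1123*log(s + 5)/192 + C

Factor the denominator: (s - 7)*(s - 3)*(s + 1)*(s + 4)*(s + 5).
Partial-fraction decomposition: 1123/(192*(s + 5)) - 872/(231*(s + 4)) - 5/(192*(s + 1)) - 163/(448*(s - 3)) + 4891/(2112*(s - 7)).
Integrate each term: A/(s−a) contributes A·log|s−a|.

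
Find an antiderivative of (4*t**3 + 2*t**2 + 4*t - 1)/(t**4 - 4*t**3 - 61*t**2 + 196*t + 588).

Factor the denominator: (t - 7)*(t - 6)*(t + 2)*(t + 7).
Partial-fraction decomposition: 1303/(910*(t + 7)) - 11/(120*(t + 2)) - 959/(104*(t - 6)) + 499/(42*(t - 7)).
Integrate each term: A/(t−a) contributes A·log|t−a|.

499*log(t - 7)/42 - 959*log(t - 6)/104 - 11*log(t + 2)/120 + 1303*log(t + 7)/910 + C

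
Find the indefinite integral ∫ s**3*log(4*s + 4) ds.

s**4*log(4*s + 4)/4 - s**4/16 + s**3/12 - s**2/8 + s/4 - log(s + 1)/4 + C

Use integration by parts with u = log(4*s + 4), dv = s**3 ds.
Then du = 4/(4*s + 4) ds and v = s**4/4.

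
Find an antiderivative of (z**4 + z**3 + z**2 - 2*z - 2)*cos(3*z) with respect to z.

z**4*sin(3*z)/3 + z**3*sin(3*z)/3 + 4*z**3*cos(3*z)/9 - z**2*sin(3*z)/9 + z**2*cos(3*z)/3 - 8*z*sin(3*z)/9 - 2*z*cos(3*z)/27 - 52*sin(3*z)/81 - 8*cos(3*z)/27 + C

Use integration by parts with u = z**4 + z**3 + z**2 - 2*z - 2, dv = cos(3*z) dz, so v = sin(3*z)/3.
Apply parts 4 times (tabular method): alternate signs, differentiate u down to 0, integrate dv up.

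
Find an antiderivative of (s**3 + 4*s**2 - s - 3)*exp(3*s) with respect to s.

Use integration by parts with u = s**3 + 4*s**2 - s - 3, dv = exp(3*s) ds, so v = exp(3*s)/3.
Apply parts 3 times (tabular method): alternate signs, differentiate u down to 0, integrate dv up.

(s**3 + 3*s**2 - 3*s - 2)*exp(3*s)/3 + C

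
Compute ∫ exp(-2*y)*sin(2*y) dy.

-exp(-2*y)*sin(2*y)/4 - exp(-2*y)*cos(2*y)/4 + C

Let I denote the integral. Integrate by parts with u = sin(2*y), dv = exp(-2*y) dy, so v = -exp(-2*y)/2: I = -exp(-2*y)*sin(2*y)/2 + ∫ exp(-2*y)*cos(2*y) dy.
Apply parts again with u = cos(2*y), dv = exp(-2*y) dy: ∫ exp(-2*y)*cos(2*y) dy = -exp(-2*y)*cos(2*y)/2 − I. Substituting back brings back I: I = -exp(-2*y)*sin(2*y)/2 - exp(-2*y)*cos(2*y)/2 − I.
Solving for I: (1 + 1)·I equals the remaining terms, so I = (1/2)·(-exp(-2*y)*sin(2*y)/2 - exp(-2*y)*cos(2*y)/2).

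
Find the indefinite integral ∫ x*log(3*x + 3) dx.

Use integration by parts with u = log(3*x + 3), dv = x dx.
Then du = 3/(3*x + 3) dx and v = x**2/2.

x**2*log(3*x + 3)/2 - x**2/4 + x/2 - log(x + 1)/2 + C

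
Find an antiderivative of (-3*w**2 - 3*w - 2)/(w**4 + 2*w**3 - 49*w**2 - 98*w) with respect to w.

log(w)/49 - 85*log(w - 7)/441 - 4*log(w + 2)/45 + 64*log(w + 7)/245 + C

Factor the denominator: w*(w - 7)*(w + 2)*(w + 7).
Partial-fraction decomposition: 64/(245*(w + 7)) - 4/(45*(w + 2)) - 85/(441*(w - 7)) + 1/(49*w).
Integrate each term: A/(w−a) contributes A·log|w−a|.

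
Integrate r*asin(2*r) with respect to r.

Use integration by parts with u = arcsin(2*r), dv = r dr.
Then du = 2/sqrt(-4*r**2 + 1) dr.

r**2*asin(2*r)/2 + r*sqrt(-4*r**2 + 1)/8 - asin(2*r)/16 + C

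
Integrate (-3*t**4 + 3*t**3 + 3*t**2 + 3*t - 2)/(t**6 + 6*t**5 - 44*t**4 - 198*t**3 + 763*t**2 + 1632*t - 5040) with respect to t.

-259*log(t - 4)/396 + 5301*log(t - 3)/9800 + 463*log(t + 4)/588 - 137*log(t + 5)/72 + 2027*log(t + 7)/1650 - 8/(35*t - 105) + C

Factor the denominator: (t - 4)*(t - 3)**2*(t + 4)*(t + 5)*(t + 7).
Partial-fraction decomposition: 2027/(1650*(t + 7)) - 137/(72*(t + 5)) + 463/(588*(t + 4)) + 5301/(9800*(t - 3)) + 8/(35*(t - 3)**2) - 259/(396*(t - 4)).
Integrate each term; A/(t−a) gives A·log|t−a|; A/(t−a)² gives −A/(t−a).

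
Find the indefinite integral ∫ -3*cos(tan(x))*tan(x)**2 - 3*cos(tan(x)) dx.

Let u = tan(x), so du = (tan(x)**2 + 1) dx.
Rewriting, the integral becomes -3·∫ cos(u) du = -3·sin(u).
Substituting back, u = tan(x).

-3*sin(tan(x)) + C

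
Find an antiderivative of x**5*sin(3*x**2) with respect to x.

Let u = x², du = 2x dx; rewrite as (1/2)∫ u^2·sin(3u) du.
Now integrate by parts 2 times.

-x**4*cos(3*x**2)/6 + x**2*sin(3*x**2)/9 + cos(3*x**2)/27 + C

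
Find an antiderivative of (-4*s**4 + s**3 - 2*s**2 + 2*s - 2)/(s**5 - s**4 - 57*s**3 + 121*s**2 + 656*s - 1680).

-2417*log(s - 5)/216 + 493*log(s - 4)/44 - 311*log(s - 3)/140 + 565*log(s + 4)/756 - 10061*log(s + 7)/3960 + C

Factor the denominator: (s - 5)*(s - 4)*(s - 3)*(s + 4)*(s + 7).
Partial-fraction decomposition: -10061/(3960*(s + 7)) + 565/(756*(s + 4)) - 311/(140*(s - 3)) + 493/(44*(s - 4)) - 2417/(216*(s - 5)).
Integrate each term: A/(s−a) contributes A·log|s−a|.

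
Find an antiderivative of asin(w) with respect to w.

Use integration by parts with u = arcsin(w), dv = dw.
Then du = 1/sqrt(-w**2 + 1) dw.

w*asin(w) + sqrt(-w**2 + 1) + C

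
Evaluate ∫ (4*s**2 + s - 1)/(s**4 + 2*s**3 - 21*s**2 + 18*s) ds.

-log(s)/18 + 19*log(s - 3)/27 - 2*log(s - 1)/7 - 137*log(s + 6)/378 + C

Factor the denominator: s*(s - 3)*(s - 1)*(s + 6).
Partial-fraction decomposition: -137/(378*(s + 6)) - 2/(7*(s - 1)) + 19/(27*(s - 3)) - 1/(18*s).
Integrate each term: A/(s−a) contributes A·log|s−a|.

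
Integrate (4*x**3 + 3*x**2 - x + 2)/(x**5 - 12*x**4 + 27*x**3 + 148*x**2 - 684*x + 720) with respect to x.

121*log(x - 6)/15 - 286*log(x - 5)/27 + 67*log(x - 3)/21 - 11*log(x - 2)/18 - 101*log(x + 4)/1890 + C

Factor the denominator: (x - 6)*(x - 5)*(x - 3)*(x - 2)*(x + 4).
Partial-fraction decomposition: -101/(1890*(x + 4)) - 11/(18*(x - 2)) + 67/(21*(x - 3)) - 286/(27*(x - 5)) + 121/(15*(x - 6)).
Integrate each term: A/(x−a) contributes A·log|x−a|.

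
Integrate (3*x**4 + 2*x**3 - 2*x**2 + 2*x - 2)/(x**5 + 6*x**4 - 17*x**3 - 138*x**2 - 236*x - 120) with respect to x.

Factor the denominator: (x - 5)*(x + 1)*(x + 2)**2*(x + 6).
Partial-fraction decomposition: 337/(88*(x + 6)) - 643/(392*(x + 2)) + 9/(14*(x + 2)**2) + 1/(6*(x + 1)) + 2083/(3234*(x - 5)).
Integrate each term; A/(x−a) gives A·log|x−a|; A/(x−a)² gives −A/(x−a).

2083*log(x - 5)/3234 + log(x + 1)/6 - 643*log(x + 2)/392 + 337*log(x + 6)/88 - 9/(14*x + 28) + C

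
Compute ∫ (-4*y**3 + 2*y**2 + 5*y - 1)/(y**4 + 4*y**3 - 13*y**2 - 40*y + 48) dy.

-38*log(y - 3)/49 - log(y - 1)/25 - 3901*log(y + 4)/1225 - 267/(35*y + 140) + C

Factor the denominator: (y - 3)*(y - 1)*(y + 4)**2.
Partial-fraction decomposition: -3901/(1225*(y + 4)) + 267/(35*(y + 4)**2) - 1/(25*(y - 1)) - 38/(49*(y - 3)).
Integrate each term; A/(y−a) gives A·log|y−a|; A/(y−a)² gives −A/(y−a).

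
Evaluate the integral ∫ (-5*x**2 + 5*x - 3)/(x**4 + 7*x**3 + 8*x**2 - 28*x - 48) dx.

Factor the denominator: (x - 2)*(x + 2)*(x + 3)*(x + 4).
Partial-fraction decomposition: 103/(12*(x + 4)) - 63/(5*(x + 3)) + 33/(8*(x + 2)) - 13/(120*(x - 2)).
Integrate each term: A/(x−a) contributes A·log|x−a|.

-13*log(x - 2)/120 + 33*log(x + 2)/8 - 63*log(x + 3)/5 + 103*log(x + 4)/12 + C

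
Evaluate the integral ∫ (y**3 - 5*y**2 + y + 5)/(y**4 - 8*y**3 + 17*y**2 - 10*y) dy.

Factor the denominator: y*(y - 5)*(y - 2)*(y - 1).
Partial-fraction decomposition: 1/(2*(y - 1)) + 5/(6*(y - 2)) + 1/(6*(y - 5)) - 1/(2*y).
Integrate each term: A/(y−a) contributes A·log|y−a|.

-log(y)/2 + log(y - 5)/6 + 5*log(y - 2)/6 + log(y - 1)/2 + C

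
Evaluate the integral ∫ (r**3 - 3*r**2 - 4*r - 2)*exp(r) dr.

(r**3 - 6*r**2 + 8*r - 10)*exp(r) + C

Use integration by parts with u = r**3 - 3*r**2 - 4*r - 2, dv = exp(r) dr, so v = exp(r).
Apply parts 3 times (tabular method): alternate signs, differentiate u down to 0, integrate dv up.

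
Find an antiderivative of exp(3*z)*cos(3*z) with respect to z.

Let I denote the integral. Integrate by parts with u = cos(3*z), dv = exp(3*z) dz, so v = exp(3*z)/3: I = exp(3*z)*cos(3*z)/3 + ∫ exp(3*z)*sin(3*z) dz.
Apply parts again with u = sin(3*z), dv = exp(3*z) dz: ∫ exp(3*z)*sin(3*z) dz = exp(3*z)*sin(3*z)/3 − I. Substituting back brings back I: I = exp(3*z)*sin(3*z)/3 + exp(3*z)*cos(3*z)/3 − I.
Solving for I: (1 + 1)·I equals the remaining terms, so I = (1/2)·(exp(3*z)*sin(3*z)/3 + exp(3*z)*cos(3*z)/3).

exp(3*z)*sin(3*z)/6 + exp(3*z)*cos(3*z)/6 + C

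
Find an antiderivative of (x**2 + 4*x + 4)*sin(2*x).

-x**2*cos(2*x)/2 + x*sin(2*x)/2 - 2*x*cos(2*x) + sin(2*x) - 7*cos(2*x)/4 + C

Use integration by parts with u = x**2 + 4*x + 4, dv = sin(2*x) dx, so v = -cos(2*x)/2.
Apply parts 2 times (tabular method): alternate signs, differentiate u down to 0, integrate dv up.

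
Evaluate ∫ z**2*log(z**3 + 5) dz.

z**3*log(z**3 + 5)/3 - z**3/3 + 5*log(z**3 + 5)/3 + C

Let u = z**3 + 5, so du = (3*z**2) dz.
The integral becomes (1/3)·∫ log(u) du; integrate by parts with u′=log(u), dv′=du.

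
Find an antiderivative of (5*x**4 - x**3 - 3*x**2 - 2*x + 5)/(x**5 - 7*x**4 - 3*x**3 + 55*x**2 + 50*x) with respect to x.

log(x)/10 + 19009*log(x - 5)/4410 - 5*log(x + 1)/18 + 85*log(x + 2)/98 - 292/(21*x - 105) + C

Factor the denominator: x*(x - 5)**2*(x + 1)*(x + 2).
Partial-fraction decomposition: 85/(98*(x + 2)) - 5/(18*(x + 1)) + 19009/(4410*(x - 5)) + 292/(21*(x - 5)**2) + 1/(10*x).
Integrate each term; A/(x−a) gives A·log|x−a|; A/(x−a)² gives −A/(x−a).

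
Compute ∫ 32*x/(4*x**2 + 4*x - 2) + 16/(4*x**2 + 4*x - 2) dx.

Let u = 4*x**2 + 4*x - 2, so du = (8*x + 4) dx.
Rewriting, the integral becomes 4·∫ 1/u du = 4·log(u).
Substituting back, u = 4*x**2 + 4*x - 2.

4*log(4*x**2 + 4*x - 2) + C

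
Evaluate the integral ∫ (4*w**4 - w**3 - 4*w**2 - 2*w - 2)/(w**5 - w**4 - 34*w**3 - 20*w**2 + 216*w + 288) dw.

Factor the denominator: (w - 6)*(w - 3)*(w + 2)**2*(w + 4).
Partial-fraction decomposition: 103/(28*(w + 4)) - 2723/(1600*(w + 2)) + 29/(40*(w + 2)**2) - 253/(525*(w - 3)) + 481/(192*(w - 6)).
Integrate each term; A/(w−a) gives A·log|w−a|; A/(w−a)² gives −A/(w−a).

481*log(w - 6)/192 - 253*log(w - 3)/525 - 2723*log(w + 2)/1600 + 103*log(w + 4)/28 - 29/(40*w + 80) + C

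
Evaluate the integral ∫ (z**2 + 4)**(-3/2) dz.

z/(4*sqrt(z**2 + 4)) + C

Substitute z = 2·tan(θ), so dz = 2·sec(θ)^2 dθ and the radical becomes sqrt(z**2 + 4) = 2·sec(θ) by the Pythagorean identity.
Integrate the resulting trig expression in θ, then back-substitute tan(θ) = z/2, sec(θ) = sqrt(z**2 + 4)/2 (absorbing any constant into C).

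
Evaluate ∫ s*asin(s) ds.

Use integration by parts with u = arcsin(s), dv = s ds.
Then du = 1/sqrt(-s**2 + 1) ds.

s**2*asin(s)/2 + s*sqrt(-s**2 + 1)/4 - asin(s)/4 + C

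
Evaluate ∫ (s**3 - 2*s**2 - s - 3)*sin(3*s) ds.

Use integration by parts with u = s**3 - 2*s**2 - s - 3, dv = sin(3*s) ds, so v = -cos(3*s)/3.
Apply parts 3 times (tabular method): alternate signs, differentiate u down to 0, integrate dv up.

-s**3*cos(3*s)/3 + s**2*sin(3*s)/3 + 2*s**2*cos(3*s)/3 - 4*s*sin(3*s)/9 + 5*s*cos(3*s)/9 - 5*sin(3*s)/27 + 23*cos(3*s)/27 + C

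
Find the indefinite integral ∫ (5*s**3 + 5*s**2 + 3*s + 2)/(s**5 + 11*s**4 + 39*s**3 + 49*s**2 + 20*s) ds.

log(s)/10 - 91*log(s + 1)/144 + 125*log(s + 4)/18 - 513*log(s + 5)/80 - 1/(12*s + 12) + C

Factor the denominator: s*(s + 1)**2*(s + 4)*(s + 5).
Partial-fraction decomposition: -513/(80*(s + 5)) + 125/(18*(s + 4)) - 91/(144*(s + 1)) + 1/(12*(s + 1)**2) + 1/(10*s).
Integrate each term; A/(s−a) gives A·log|s−a|; A/(s−a)² gives −A/(s−a).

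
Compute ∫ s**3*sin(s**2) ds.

-s**2*cos(s**2)/2 + sin(s**2)/2 + C

Let u = s², du = 2s ds; rewrite as (1/2)∫ u^1·sin(1u) du.
Now integrate by parts 1 time.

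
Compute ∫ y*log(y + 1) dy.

Use integration by parts with u = log(y + 1), dv = y dy.
Then du = 1/(y + 1) dy and v = y**2/2.

y**2*log(y + 1)/2 - y**2/4 + y/2 - log(y + 1)/2 + C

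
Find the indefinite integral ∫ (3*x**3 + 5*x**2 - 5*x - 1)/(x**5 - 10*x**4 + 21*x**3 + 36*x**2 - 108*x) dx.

log(x)/108 + 797*log(x - 6)/432 - 28*log(x - 3)/15 + log(x + 2)/80 + 22/(9*x - 27) + C

Factor the denominator: x*(x - 6)*(x - 3)**2*(x + 2).
Partial-fraction decomposition: 1/(80*(x + 2)) - 28/(15*(x - 3)) - 22/(9*(x - 3)**2) + 797/(432*(x - 6)) + 1/(108*x).
Integrate each term; A/(x−a) gives A·log|x−a|; A/(x−a)² gives −A/(x−a).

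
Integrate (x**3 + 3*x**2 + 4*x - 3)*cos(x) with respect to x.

x**3*sin(x) + 3*x**2*sin(x) + 3*x**2*cos(x) - 2*x*sin(x) + 6*x*cos(x) - 9*sin(x) - 2*cos(x) + C

Use integration by parts with u = x**3 + 3*x**2 + 4*x - 3, dv = cos(x) dx, so v = sin(x).
Apply parts 3 times (tabular method): alternate signs, differentiate u down to 0, integrate dv up.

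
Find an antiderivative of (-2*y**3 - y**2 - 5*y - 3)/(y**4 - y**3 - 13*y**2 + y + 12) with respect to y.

-167*log(y - 4)/105 + 11*log(y - 1)/24 + 3*log(y + 1)/20 - 57*log(y + 3)/56 + C

Factor the denominator: (y - 4)*(y - 1)*(y + 1)*(y + 3).
Partial-fraction decomposition: -57/(56*(y + 3)) + 3/(20*(y + 1)) + 11/(24*(y - 1)) - 167/(105*(y - 4)).
Integrate each term: A/(y−a) contributes A·log|y−a|.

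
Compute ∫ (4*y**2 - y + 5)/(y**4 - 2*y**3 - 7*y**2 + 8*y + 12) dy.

Factor the denominator: (y - 3)*(y - 2)*(y + 1)*(y + 2).
Partial-fraction decomposition: -23/(20*(y + 2)) + 5/(6*(y + 1)) - 19/(12*(y - 2)) + 19/(10*(y - 3)).
Integrate each term: A/(y−a) contributes A·log|y−a|.

19*log(y - 3)/10 - 19*log(y - 2)/12 + 5*log(y + 1)/6 - 23*log(y + 2)/20 + C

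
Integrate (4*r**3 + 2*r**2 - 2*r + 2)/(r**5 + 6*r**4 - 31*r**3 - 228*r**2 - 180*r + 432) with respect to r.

Factor the denominator: (r - 6)*(r - 1)*(r + 3)*(r + 4)*(r + 6).
Partial-fraction decomposition: -389/(252*(r + 6)) + 107/(50*(r + 4)) - 41/(54*(r + 3)) - 3/(350*(r - 1)) + 463/(2700*(r - 6)).
Integrate each term: A/(r−a) contributes A·log|r−a|.

463*log(r - 6)/2700 - 3*log(r - 1)/350 - 41*log(r + 3)/54 + 107*log(r + 4)/50 - 389*log(r + 6)/252 + C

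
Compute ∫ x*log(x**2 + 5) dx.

Let u = x**2 + 5, so du = (2*x) dx.
The integral becomes (1/2)·∫ log(u) du; integrate by parts with u′=log(u), dv′=du.

x**2*log(x**2 + 5)/2 - x**2/2 + 5*log(x**2 + 5)/2 + C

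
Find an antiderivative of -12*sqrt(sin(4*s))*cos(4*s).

Let u = sin(4*s), so du = (4*cos(4*s)) ds.
Rewriting, the integral becomes -3·∫ √u du = -3·(2/3)u^(3/2).
Substituting back, u = sin(4*s).

-2*sin(4*s)**(3/2) + C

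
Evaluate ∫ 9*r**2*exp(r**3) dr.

3*exp(r**3) + C

Let u = r**3, so du = (3*r**2) dr.
Rewriting, the integral becomes 3·∫ e^u du = 3·e^u.
Substituting back, u = r**3.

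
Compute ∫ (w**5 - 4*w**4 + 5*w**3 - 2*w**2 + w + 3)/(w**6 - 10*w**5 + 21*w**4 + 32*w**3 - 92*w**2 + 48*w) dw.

log(w)/16 + 1203*log(w - 6)/800 - 295*log(w - 4)/432 - 11*log(w - 1)/225 + 143*log(w + 2)/864 - 4/(45*w - 45) + C

Factor the denominator: w*(w - 6)*(w - 4)*(w - 1)**2*(w + 2).
Partial-fraction decomposition: 143/(864*(w + 2)) - 11/(225*(w - 1)) + 4/(45*(w - 1)**2) - 295/(432*(w - 4)) + 1203/(800*(w - 6)) + 1/(16*w).
Integrate each term; A/(w−a) gives A·log|w−a|; A/(w−a)² gives −A/(w−a).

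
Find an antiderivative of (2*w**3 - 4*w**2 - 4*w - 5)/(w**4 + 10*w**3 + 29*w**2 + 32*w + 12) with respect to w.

Factor the denominator: (w + 1)**2*(w + 2)*(w + 6).
Partial-fraction decomposition: 557/(100*(w + 6)) - 29/(4*(w + 2)) + 92/(25*(w + 1)) - 7/(5*(w + 1)**2).
Integrate each term; A/(w−a) gives A·log|w−a|; A/(w−a)² gives −A/(w−a).

92*log(w + 1)/25 - 29*log(w + 2)/4 + 557*log(w + 6)/100 + 7/(5*w + 5) + C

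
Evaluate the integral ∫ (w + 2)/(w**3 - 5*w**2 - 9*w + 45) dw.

Factor the denominator: (w - 5)*(w - 3)*(w + 3).
Partial-fraction decomposition: -1/(48*(w + 3)) - 5/(12*(w - 3)) + 7/(16*(w - 5)).
Integrate each term: A/(w−a) contributes A·log|w−a|.

7*log(w - 5)/16 - 5*log(w - 3)/12 - log(w + 3)/48 + C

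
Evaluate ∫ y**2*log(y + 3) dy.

y**3*log(y + 3)/3 - y**3/9 + y**2/2 - 3*y + 9*log(y + 3) + C

Use integration by parts with u = log(y + 3), dv = y**2 dy.
Then du = 1/(y + 3) dy and v = y**3/3.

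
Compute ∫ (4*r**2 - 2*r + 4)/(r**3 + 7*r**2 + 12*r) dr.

log(r)/3 - 46*log(r + 3)/3 + 19*log(r + 4) + C

Factor the denominator: r*(r + 3)*(r + 4).
Partial-fraction decomposition: 19/(r + 4) - 46/(3*(r + 3)) + 1/(3*r).
Integrate each term: A/(r−a) contributes A·log|r−a|.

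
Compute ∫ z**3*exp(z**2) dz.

(z**2 - 1)*exp(z**2)/2 + C

Let u = z², du = 2z dz; rewrite as (1/2)∫ u^1·exp(1u) du.
Now integrate by parts 1 time.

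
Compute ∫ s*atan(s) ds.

s**2*atan(s)/2 - s/2 + atan(s)/2 + C

Use integration by parts with u = arctan(s), dv = s ds.
Then du = 1/(s**2 + 1) ds.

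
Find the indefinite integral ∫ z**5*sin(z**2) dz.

-z**4*cos(z**2)/2 + z**2*sin(z**2) + cos(z**2) + C

Let u = z², du = 2z dz; rewrite as (1/2)∫ u^2·sin(1u) du.
Now integrate by parts 2 times.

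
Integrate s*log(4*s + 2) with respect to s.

Use integration by parts with u = log(4*s + 2), dv = s ds.
Then du = 4/(4*s + 2) ds and v = s**2/2.

s**2*log(4*s + 2)/2 - s**2/4 + s/4 - log(2*s + 1)/8 + C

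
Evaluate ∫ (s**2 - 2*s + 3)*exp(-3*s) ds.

(-9*s**2 + 12*s - 23)*exp(-3*s)/27 + C

Use integration by parts with u = s**2 - 2*s + 3, dv = exp(-3*s) ds, so v = -exp(-3*s)/3.
Apply parts 2 times (tabular method): alternate signs, differentiate u down to 0, integrate dv up.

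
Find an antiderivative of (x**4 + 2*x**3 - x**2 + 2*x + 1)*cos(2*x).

Use integration by parts with u = x**4 + 2*x**3 - x**2 + 2*x + 1, dv = cos(2*x) dx, so v = sin(2*x)/2.
Apply parts 4 times (tabular method): alternate signs, differentiate u down to 0, integrate dv up.

x**4*sin(2*x)/2 + x**3*sin(2*x) + x**3*cos(2*x) - 2*x**2*sin(2*x) + 3*x**2*cos(2*x)/2 - x*sin(2*x)/2 - 2*x*cos(2*x) + 3*sin(2*x)/2 - cos(2*x)/4 + C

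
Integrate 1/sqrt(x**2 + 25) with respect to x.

log(x + sqrt(x**2 + 25)) + C

Substitute x = 5·tan(θ), so dx = 5·sec(θ)^2 dθ and the radical becomes sqrt(x**2 + 25) = 5·sec(θ) by the Pythagorean identity.
Integrate the resulting trig expression in θ, then back-substitute tan(θ) = x/5, sec(θ) = sqrt(x**2 + 25)/5 (absorbing any constant into C).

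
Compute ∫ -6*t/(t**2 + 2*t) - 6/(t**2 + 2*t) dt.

Let u = t**2 + 2*t, so du = (2*t + 2) dt.
Rewriting, the integral becomes -3·∫ 1/u du = -3·log(u).
Substituting back, u = t**2 + 2*t.

-3*log(t**2 + 2*t) + C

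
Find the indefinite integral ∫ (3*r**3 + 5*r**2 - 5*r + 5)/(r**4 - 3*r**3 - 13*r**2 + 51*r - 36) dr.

Factor the denominator: (r - 3)**2*(r - 1)*(r + 4).
Partial-fraction decomposition: 87/(245*(r + 4)) + 2/(5*(r - 1)) + 110/(49*(r - 3)) + 58/(7*(r - 3)**2).
Integrate each term; A/(r−a) gives A·log|r−a|; A/(r−a)² gives −A/(r−a).

110*log(r - 3)/49 + 2*log(r - 1)/5 + 87*log(r + 4)/245 - 58/(7*r - 21) + C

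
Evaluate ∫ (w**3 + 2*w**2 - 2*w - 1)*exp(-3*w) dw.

Use integration by parts with u = w**3 + 2*w**2 - 2*w - 1, dv = exp(-3*w) dw, so v = -exp(-3*w)/3.
Apply parts 3 times (tabular method): alternate signs, differentiate u down to 0, integrate dv up.

(-w**3 - 3*w**2 + 1)*exp(-3*w)/3 + C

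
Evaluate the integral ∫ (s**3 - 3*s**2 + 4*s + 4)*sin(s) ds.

Use integration by parts with u = s**3 - 3*s**2 + 4*s + 4, dv = sin(s) ds, so v = -cos(s).
Apply parts 3 times (tabular method): alternate signs, differentiate u down to 0, integrate dv up.

-s**3*cos(s) + 3*s**2*sin(s) + 3*s**2*cos(s) - 6*s*sin(s) + 2*s*cos(s) - 2*sin(s) - 10*cos(s) + C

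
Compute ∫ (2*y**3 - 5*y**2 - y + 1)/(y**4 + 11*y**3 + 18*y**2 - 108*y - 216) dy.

7*log(y - 3)/405 + 33*log(y + 2)/80 + 2035*log(y + 6)/1296 + 605/(36*y + 216) + C

Factor the denominator: (y - 3)*(y + 2)*(y + 6)**2.
Partial-fraction decomposition: 2035/(1296*(y + 6)) - 605/(36*(y + 6)**2) + 33/(80*(y + 2)) + 7/(405*(y - 3)).
Integrate each term; A/(y−a) gives A·log|y−a|; A/(y−a)² gives −A/(y−a).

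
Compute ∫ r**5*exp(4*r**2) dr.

(8*r**4 - 4*r**2 + 1)*exp(4*r**2)/64 + C

Let u = r², du = 2r dr; rewrite as (1/2)∫ u^2·exp(4u) du.
Now integrate by parts 2 times.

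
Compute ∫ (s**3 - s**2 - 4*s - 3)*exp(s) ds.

Use integration by parts with u = s**3 - s**2 - 4*s - 3, dv = exp(s) ds, so v = exp(s).
Apply parts 3 times (tabular method): alternate signs, differentiate u down to 0, integrate dv up.

(s**3 - 4*s**2 + 4*s - 7)*exp(s) + C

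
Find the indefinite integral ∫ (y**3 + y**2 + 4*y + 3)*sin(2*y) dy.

-y**3*cos(2*y)/2 + 3*y**2*sin(2*y)/4 - y**2*cos(2*y)/2 + y*sin(2*y)/2 - 5*y*cos(2*y)/4 + 5*sin(2*y)/8 - 5*cos(2*y)/4 + C

Use integration by parts with u = y**3 + y**2 + 4*y + 3, dv = sin(2*y) dy, so v = -cos(2*y)/2.
Apply parts 3 times (tabular method): alternate signs, differentiate u down to 0, integrate dv up.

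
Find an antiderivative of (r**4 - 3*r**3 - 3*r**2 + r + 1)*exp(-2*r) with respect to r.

(-4*r**4 + 4*r**3 + 18*r**2 + 14*r + 3)*exp(-2*r)/8 + C

Use integration by parts with u = r**4 - 3*r**3 - 3*r**2 + r + 1, dv = exp(-2*r) dr, so v = -exp(-2*r)/2.
Apply parts 4 times (tabular method): alternate signs, differentiate u down to 0, integrate dv up.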